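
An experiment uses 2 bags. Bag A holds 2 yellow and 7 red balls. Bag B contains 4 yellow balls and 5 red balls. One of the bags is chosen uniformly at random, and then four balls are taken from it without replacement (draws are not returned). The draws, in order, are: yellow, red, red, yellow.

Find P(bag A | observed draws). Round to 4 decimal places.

0.2593

Compute the likelihood of the observed sequence for each case: P(data | bag A) = (2/9)(7/8)(6/7)(1/6) = 1/36; P(data | bag B) = (4/9)(5/8)(4/7)(3/6) = 5/63.
Multiplying each by its prior: 1/2 · 1/36 = 1/72, 1/2 · 5/63 = 5/126; these sum to 3/56.
Therefore the posterior P(bag A | data) = (1/72) / (3/56) = 7/27.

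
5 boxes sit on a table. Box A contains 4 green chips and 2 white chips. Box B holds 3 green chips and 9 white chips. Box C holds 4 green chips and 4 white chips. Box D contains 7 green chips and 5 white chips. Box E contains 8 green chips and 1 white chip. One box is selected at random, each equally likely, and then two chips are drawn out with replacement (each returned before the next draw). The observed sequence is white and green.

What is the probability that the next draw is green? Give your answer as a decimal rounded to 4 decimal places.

Compute the likelihood of the observed sequence for each case: P(data | box A) = (2/6)(4/6) = 0.22222; P(data | box B) = (9/12)(3/12) = 0.1875; P(data | box C) = (4/8)(4/8) = 0.25; P(data | box D) = (5/12)(7/12) = 0.24306; P(data | box E) = (1/9)(8/9) = 0.098765.
Multiplying each by its prior: 1/5 · 0.22222 = 0.044444, 1/5 · 0.1875 = 0.0375, 1/5 · 0.25 = 0.05, 1/5 · 0.24306 = 0.048611, 1/5 · 0.098765 = 0.019753; with total 0.20031.
Normalising, the posterior is P(box A | data) = 0.22188, P(box B | data) = 0.18721, P(box C | data) = 0.24961, P(box D | data) = 0.24268, P(box E | data) = 0.098613.
So P(green next | data) = Σ P(green next | H) P(H | data) = (2/3)(0.22188) + (1/4)(0.18721) + (1/2)(0.24961) + (7/12)(0.24268) + (8/9)(0.098613) = 0.54875.

0.5488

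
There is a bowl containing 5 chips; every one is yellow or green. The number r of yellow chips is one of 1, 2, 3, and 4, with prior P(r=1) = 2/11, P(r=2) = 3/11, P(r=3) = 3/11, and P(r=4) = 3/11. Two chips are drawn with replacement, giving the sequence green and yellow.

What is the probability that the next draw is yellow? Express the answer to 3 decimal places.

0.521

For each hypothesis, P(data | H) works out to: P(data | r = 1) = (4/5)(1/5) = 4/25; P(data | r = 2) = (3/5)(2/5) = 6/25; P(data | r = 3) = (2/5)(3/5) = 6/25; P(data | r = 4) = (1/5)(4/5) = 4/25.
The prior-weighted likelihoods are 2/11 · 4/25 = 8/275, 3/11 · 6/25 = 18/275, 3/11 · 6/25 = 18/275, 3/11 · 4/25 = 12/275; with total 56/275.
The posterior is then P(r = 1 | data) = 1/7, P(r = 2 | data) = 9/28, P(r = 3 | data) = 9/28, P(r = 4 | data) = 3/14.
Averaging over the posterior, P(yellow next | data) = (1/5)(1/7) + (2/5)(9/28) + (3/5)(9/28) + (4/5)(3/14) = 73/140.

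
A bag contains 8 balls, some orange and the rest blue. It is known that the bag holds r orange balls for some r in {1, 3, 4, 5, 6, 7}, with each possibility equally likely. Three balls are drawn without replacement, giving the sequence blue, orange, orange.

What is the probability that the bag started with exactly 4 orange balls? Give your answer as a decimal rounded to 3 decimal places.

Compute the likelihood of the observed sequence for each case: P(data | r = 1) = (7/8)(1/7)(0/6) = 0; P(data | r = 3) = (5/8)(3/7)(2/6) = 5/56; P(data | r = 4) = (4/8)(4/7)(3/6) = 1/7; P(data | r = 5) = (3/8)(5/7)(4/6) = 5/28; P(data | r = 6) = (2/8)(6/7)(5/6) = 5/28; P(data | r = 7) = (1/8)(7/7)(6/6) = 1/8.
The prior-weighted likelihoods are 1/6 · 0 = 0, 1/6 · 5/56 = 5/336, 1/6 · 1/7 = 1/42, 1/6 · 5/28 = 5/168, 1/6 · 5/28 = 5/168, 1/6 · 1/8 = 1/48; these sum to 5/42.
So P(r = 4 | data) = (1/42) / (5/42) = 1/5.

0.200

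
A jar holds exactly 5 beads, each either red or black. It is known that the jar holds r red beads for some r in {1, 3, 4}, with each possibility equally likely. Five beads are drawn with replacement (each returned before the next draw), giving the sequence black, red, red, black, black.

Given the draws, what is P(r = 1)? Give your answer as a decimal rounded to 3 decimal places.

0.421

For each hypothesis, P(data | H) works out to: P(data | r = 1) = (4/5)(1/5)(1/5)(4/5)(4/5) = 0.02048; P(data | r = 3) = (2/5)(3/5)(3/5)(2/5)(2/5) = 0.02304; P(data | r = 4) = (1/5)(4/5)(4/5)(1/5)(1/5) = 0.00512.
Multiplying each by its prior: 1/3 · 0.02048 = 0.0068267, 1/3 · 0.02304 = 0.00768, 1/3 · 0.00512 = 0.0017067; with total 0.016213.
So P(r = 1 | data) = (0.0068267) / (0.016213) = 0.42105.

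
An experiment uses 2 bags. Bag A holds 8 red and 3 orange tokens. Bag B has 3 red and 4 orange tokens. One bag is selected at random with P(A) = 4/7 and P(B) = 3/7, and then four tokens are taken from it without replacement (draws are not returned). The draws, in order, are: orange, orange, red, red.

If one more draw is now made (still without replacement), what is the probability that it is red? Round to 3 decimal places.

0.542

The likelihood of the observed sequence under each hypothesis: P(data | bag A) = (3/11)(2/10)(8/9)(7/8) = 0.042424; P(data | bag B) = (4/7)(3/6)(3/5)(2/4) = 0.085714.
The prior-weighted likelihoods are 4/7 · 0.042424 = 0.024242, 3/7 · 0.085714 = 0.036735; summing to 0.060977.
Dividing through by the total gives posterior P(bag A | data) = 0.39757, P(bag B | data) = 0.60243.
Averaging over the posterior, P(red next | data) = (6/7)(0.39757) + (1/3)(0.60243) = 0.54158.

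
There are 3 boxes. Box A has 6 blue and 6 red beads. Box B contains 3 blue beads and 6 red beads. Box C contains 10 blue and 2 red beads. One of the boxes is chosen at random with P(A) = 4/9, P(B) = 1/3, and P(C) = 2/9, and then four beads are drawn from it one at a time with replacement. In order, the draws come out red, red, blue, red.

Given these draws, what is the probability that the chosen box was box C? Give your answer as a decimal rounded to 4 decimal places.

0.0139

For each hypothesis, P(data | H) works out to: P(data | box A) = (6/12)(6/12)(6/12)(6/12) = 0.0625; P(data | box B) = (6/9)(6/9)(3/9)(6/9) = 0.098765; P(data | box C) = (2/12)(2/12)(10/12)(2/12) = 0.003858.
Multiplying each by its prior: 4/9 · 0.0625 = 0.027778, 1/3 · 0.098765 = 0.032922, 2/9 · 0.003858 = 0.00085734; summing to 0.061557.
Therefore the posterior P(box C | data) = (0.00085734) / (0.061557) = 0.013928.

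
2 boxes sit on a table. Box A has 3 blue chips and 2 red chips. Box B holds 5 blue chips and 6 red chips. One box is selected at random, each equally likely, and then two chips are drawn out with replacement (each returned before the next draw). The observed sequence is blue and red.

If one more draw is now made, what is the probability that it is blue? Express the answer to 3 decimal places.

Compute the likelihood of the observed sequence for each case: P(data | box A) = (3/5)(2/5) = 0.24; P(data | box B) = (5/11)(6/11) = 0.24793.
Weighting by the prior gives 1/2 · 0.24 = 0.12, 1/2 · 0.24793 = 0.12397; summing to 0.24397.
Dividing through by the total gives posterior P(box A | data) = 0.49187, P(box B | data) = 0.50813.
Averaging over the posterior, P(blue next | data) = (3/5)(0.49187) + (5/11)(0.50813) = 0.52609.

0.526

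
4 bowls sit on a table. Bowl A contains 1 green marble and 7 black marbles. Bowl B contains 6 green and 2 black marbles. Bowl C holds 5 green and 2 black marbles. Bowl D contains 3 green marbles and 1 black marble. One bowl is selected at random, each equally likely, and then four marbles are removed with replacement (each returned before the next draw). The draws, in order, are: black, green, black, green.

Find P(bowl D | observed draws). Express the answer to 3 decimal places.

Under each hypothesis, the probability of the observed sequence is: P(data | bowl A) = (7/8)(1/8)(7/8)(1/8) = 0.011963; P(data | bowl B) = (2/8)(6/8)(2/8)(6/8) = 0.035156; P(data | bowl C) = (2/7)(5/7)(2/7)(5/7) = 0.041649; P(data | bowl D) = (1/4)(3/4)(1/4)(3/4) = 0.035156.
Multiplying each by its prior: 1/4 · 0.011963 = 0.0029907, 1/4 · 0.035156 = 0.0087891, 1/4 · 0.041649 = 0.010412, 1/4 · 0.035156 = 0.0087891; summing to 0.030981.
So P(bowl D | data) = (0.0087891) / (0.030981) = 0.28369.

0.284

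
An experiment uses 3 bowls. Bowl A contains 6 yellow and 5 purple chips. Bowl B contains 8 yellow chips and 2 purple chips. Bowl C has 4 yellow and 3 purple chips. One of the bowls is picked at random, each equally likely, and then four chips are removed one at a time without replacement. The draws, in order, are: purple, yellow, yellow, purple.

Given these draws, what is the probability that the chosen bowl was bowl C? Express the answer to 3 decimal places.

Compute the likelihood of the observed sequence for each case: P(data | bowl A) = (5/11)(6/10)(5/9)(4/8) = 0.075758; P(data | bowl B) = (2/10)(8/9)(7/8)(1/7) = 0.022222; P(data | bowl C) = (3/7)(4/6)(3/5)(2/4) = 0.085714.
Multiplying each by its prior: 1/3 · 0.075758 = 0.025253, 1/3 · 0.022222 = 0.0074074, 1/3 · 0.085714 = 0.028571; these sum to 0.061231.
Hence P(bowl C | data) = (0.028571) / (0.061231) = 0.46661.

0.467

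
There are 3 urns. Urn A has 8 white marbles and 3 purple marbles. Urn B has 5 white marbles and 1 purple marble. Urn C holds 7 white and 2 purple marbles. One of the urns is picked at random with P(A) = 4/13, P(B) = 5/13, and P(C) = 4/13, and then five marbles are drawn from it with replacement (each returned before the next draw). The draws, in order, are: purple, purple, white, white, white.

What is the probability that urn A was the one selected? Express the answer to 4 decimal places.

0.3977

The likelihood of the observed sequence under each hypothesis: P(data | urn A) = (3/11)(3/11)(8/11)(8/11)(8/11) = 0.028612; P(data | urn B) = (1/6)(1/6)(5/6)(5/6)(5/6) = 0.016075; P(data | urn C) = (2/9)(2/9)(7/9)(7/9)(7/9) = 0.023235.
The prior-weighted likelihoods are 4/13 · 0.028612 = 0.0088037, 5/13 · 0.016075 = 0.0061827, 4/13 · 0.023235 = 0.0071492; these sum to 0.022136.
Therefore the posterior P(urn A | data) = (0.0088037) / (0.022136) = 0.39772.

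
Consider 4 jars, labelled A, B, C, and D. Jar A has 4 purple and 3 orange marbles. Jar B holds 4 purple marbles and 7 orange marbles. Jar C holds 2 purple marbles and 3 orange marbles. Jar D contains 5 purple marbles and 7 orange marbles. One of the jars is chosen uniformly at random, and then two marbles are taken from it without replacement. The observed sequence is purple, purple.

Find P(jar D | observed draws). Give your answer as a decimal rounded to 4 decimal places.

Compute the likelihood of the observed sequence for each case: P(data | jar A) = (4/7)(3/6) = 0.28571; P(data | jar B) = (4/11)(3/10) = 0.10909; P(data | jar C) = (2/5)(1/4) = 0.1; P(data | jar D) = (5/12)(4/11) = 0.15152.
Multiplying each by its prior: 1/4 · 0.28571 = 0.071429, 1/4 · 0.10909 = 0.027273, 1/4 · 0.1 = 0.025, 1/4 · 0.15152 = 0.037879; summing to 0.16158.
By Bayes' rule, P(jar D | data) = (0.037879) / (0.16158) = 0.23443.

0.2344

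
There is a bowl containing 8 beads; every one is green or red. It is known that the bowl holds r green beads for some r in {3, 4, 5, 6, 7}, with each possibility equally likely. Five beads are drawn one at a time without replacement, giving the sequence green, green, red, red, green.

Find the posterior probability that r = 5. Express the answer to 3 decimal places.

0.357

Compute the likelihood of the observed sequence for each case: P(data | r = 3) = (3/8)(2/7)(5/6)(4/5)(1/4) = 1/56; P(data | r = 4) = (4/8)(3/7)(4/6)(3/5)(2/4) = 3/70; P(data | r = 5) = (5/8)(4/7)(3/6)(2/5)(3/4) = 3/56; P(data | r = 6) = (6/8)(5/7)(2/6)(1/5)(4/4) = 1/28; P(data | r = 7) = (7/8)(6/7)(1/6)(0/5) = 0.
The prior-weighted likelihoods are 1/5 · 1/56 = 1/280, 1/5 · 3/70 = 3/350, 1/5 · 3/56 = 3/280, 1/5 · 1/28 = 1/140, 1/5 · 0 = 0; these sum to 3/100.
So P(r = 5 | data) = (3/280) / (3/100) = 5/14.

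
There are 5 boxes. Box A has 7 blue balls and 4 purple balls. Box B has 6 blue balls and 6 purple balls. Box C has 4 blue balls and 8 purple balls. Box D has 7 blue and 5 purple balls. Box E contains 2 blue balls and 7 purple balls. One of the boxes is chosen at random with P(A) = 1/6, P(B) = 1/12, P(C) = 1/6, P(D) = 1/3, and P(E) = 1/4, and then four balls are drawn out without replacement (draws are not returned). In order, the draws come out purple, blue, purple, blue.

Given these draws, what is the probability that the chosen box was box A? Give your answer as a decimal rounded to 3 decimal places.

0.187

The likelihood of the observed sequence under each hypothesis: P(data | box A) = (4/11)(7/10)(3/9)(6/8) = 0.063636; P(data | box B) = (6/12)(6/11)(5/10)(5/9) = 0.075758; P(data | box C) = (8/12)(4/11)(7/10)(3/9) = 0.056566; P(data | box D) = (5/12)(7/11)(4/10)(6/9) = 0.070707; P(data | box E) = (7/9)(2/8)(6/7)(1/6) = 0.027778.
Weighting by the prior gives 1/6 · 0.063636 = 0.010606, 1/12 · 0.075758 = 0.0063131, 1/6 · 0.056566 = 0.0094276, 1/3 · 0.070707 = 0.023569, 1/4 · 0.027778 = 0.0069444; these sum to 0.05686.
Hence P(box A | data) = (0.010606) / (0.05686) = 0.18653.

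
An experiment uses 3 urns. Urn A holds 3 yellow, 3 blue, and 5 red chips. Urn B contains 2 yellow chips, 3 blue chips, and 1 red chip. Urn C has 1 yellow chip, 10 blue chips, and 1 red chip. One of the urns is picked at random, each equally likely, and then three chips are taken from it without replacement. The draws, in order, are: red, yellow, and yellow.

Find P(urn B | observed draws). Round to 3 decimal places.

0.355

For each hypothesis, P(data | H) works out to: P(data | urn A) = (5/11)(3/10)(2/9) = 0.030303; P(data | urn B) = (1/6)(2/5)(1/4) = 0.016667; P(data | urn C) = (1/12)(1/11)(0/10) = 0.
The prior-weighted likelihoods are 1/3 · 0.030303 = 0.010101, 1/3 · 0.016667 = 0.0055556, 1/3 · 0 = 0; these sum to 0.015657.
By Bayes' rule, P(urn B | data) = (0.0055556) / (0.015657) = 0.35484.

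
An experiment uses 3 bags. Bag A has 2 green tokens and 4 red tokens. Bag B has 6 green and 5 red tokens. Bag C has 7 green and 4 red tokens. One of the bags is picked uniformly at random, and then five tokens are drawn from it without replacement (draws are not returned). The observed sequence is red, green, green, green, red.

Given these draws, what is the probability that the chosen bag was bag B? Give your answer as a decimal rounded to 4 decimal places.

The likelihood of the observed sequence under each hypothesis: P(data | bag A) = (4/6)(2/5)(1/4)(0/3) = 0; P(data | bag B) = (5/11)(6/10)(5/9)(4/8)(4/7) = 0.04329; P(data | bag C) = (4/11)(7/10)(6/9)(5/8)(3/7) = 0.045455.
The prior-weighted likelihoods are 1/3 · 0 = 0, 1/3 · 0.04329 = 0.01443, 1/3 · 0.045455 = 0.015152; these sum to 0.029582.
So P(bag B | data) = (0.01443) / (0.029582) = 0.4878.

0.4878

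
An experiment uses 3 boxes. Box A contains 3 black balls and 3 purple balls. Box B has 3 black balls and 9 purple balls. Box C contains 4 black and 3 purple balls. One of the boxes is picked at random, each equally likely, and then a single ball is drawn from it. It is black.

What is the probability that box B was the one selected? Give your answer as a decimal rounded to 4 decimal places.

0.1892

The likelihood of this draw under each hypothesis: P(data | box A) = (3/6) = 1/2; P(data | box B) = (3/12) = 1/4; P(data | box C) = (4/7) = 4/7.
Weighting by the prior gives 1/3 · 1/2 = 1/6, 1/3 · 1/4 = 1/12, 1/3 · 4/7 = 4/21; summing to 37/84.
So P(box B | data) = (1/12) / (37/84) = 7/37.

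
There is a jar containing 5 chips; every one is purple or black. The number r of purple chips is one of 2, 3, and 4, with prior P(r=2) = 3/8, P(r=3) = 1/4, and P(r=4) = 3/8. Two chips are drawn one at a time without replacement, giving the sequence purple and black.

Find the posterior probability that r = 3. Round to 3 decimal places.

For each hypothesis, P(data | H) works out to: P(data | r = 2) = (2/5)(3/4) = 3/10; P(data | r = 3) = (3/5)(2/4) = 3/10; P(data | r = 4) = (4/5)(1/4) = 1/5.
The prior-weighted likelihoods are 3/8 · 3/10 = 9/80, 1/4 · 3/10 = 3/40, 3/8 · 1/5 = 3/40; these sum to 21/80.
Hence P(r = 3 | data) = (3/40) / (21/80) = 2/7.

0.286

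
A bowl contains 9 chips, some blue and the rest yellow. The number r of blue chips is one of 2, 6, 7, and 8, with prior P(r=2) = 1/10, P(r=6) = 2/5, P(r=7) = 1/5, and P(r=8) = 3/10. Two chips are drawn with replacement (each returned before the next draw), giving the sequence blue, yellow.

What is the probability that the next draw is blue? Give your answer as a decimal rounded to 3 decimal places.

Under each hypothesis, the probability of the observed sequence is: P(data | r = 2) = (2/9)(7/9) = 14/81; P(data | r = 6) = (6/9)(3/9) = 2/9; P(data | r = 7) = (7/9)(2/9) = 14/81; P(data | r = 8) = (8/9)(1/9) = 8/81.
The prior-weighted likelihoods are 1/10 · 14/81 = 7/405, 2/5 · 2/9 = 4/45, 1/5 · 14/81 = 14/405, 3/10 · 8/81 = 4/135; these sum to 23/135.
Dividing through by the total gives posterior P(r = 2 | data) = 7/69, P(r = 6 | data) = 12/23, P(r = 7 | data) = 14/69, P(r = 8 | data) = 4/23.
So P(blue next | data) = Σ P(blue next | H) P(H | data) = (2/9)(7/69) + (2/3)(12/23) + (7/9)(14/69) + (8/9)(4/23) = 424/621.

0.683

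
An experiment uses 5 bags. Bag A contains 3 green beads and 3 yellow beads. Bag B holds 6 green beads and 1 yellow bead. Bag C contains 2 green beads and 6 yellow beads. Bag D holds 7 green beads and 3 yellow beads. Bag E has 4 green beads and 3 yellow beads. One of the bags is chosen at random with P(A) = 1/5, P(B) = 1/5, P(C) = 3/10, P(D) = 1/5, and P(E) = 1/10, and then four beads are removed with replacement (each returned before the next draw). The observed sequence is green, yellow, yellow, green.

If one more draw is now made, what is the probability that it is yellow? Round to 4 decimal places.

For each hypothesis, P(data | H) works out to: P(data | bag A) = (3/6)(3/6)(3/6)(3/6) = 0.0625; P(data | bag B) = (6/7)(1/7)(1/7)(6/7) = 0.014994; P(data | bag C) = (2/8)(6/8)(6/8)(2/8) = 0.035156; P(data | bag D) = (7/10)(3/10)(3/10)(7/10) = 0.0441; P(data | bag E) = (4/7)(3/7)(3/7)(4/7) = 0.059975.
Weighting by the prior gives 1/5 · 0.0625 = 0.0125, 1/5 · 0.014994 = 0.0029988, 3/10 · 0.035156 = 0.010547, 1/5 · 0.0441 = 0.00882, 1/10 · 0.059975 = 0.0059975; summing to 0.040863.
Normalising, the posterior is P(bag A | data) = 0.3059, P(bag B | data) = 0.073385, P(bag C | data) = 0.2581, P(bag D | data) = 0.21584, P(bag E | data) = 0.14677.
Averaging over the posterior, P(yellow next | data) = (1/2)(0.3059) + (1/7)(0.073385) + (3/4)(0.2581) + (3/10)(0.21584) + (3/7)(0.14677) = 0.48466.

0.4847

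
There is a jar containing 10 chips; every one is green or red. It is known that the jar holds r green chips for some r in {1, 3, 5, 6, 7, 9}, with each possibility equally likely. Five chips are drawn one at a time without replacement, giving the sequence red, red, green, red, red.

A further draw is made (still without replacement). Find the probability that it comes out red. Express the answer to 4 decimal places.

0.7405

Compute the likelihood of the observed sequence for each case: P(data | r = 1) = (9/10)(8/9)(1/8)(7/7)(6/6) = 0.1; P(data | r = 3) = (7/10)(6/9)(3/8)(5/7)(4/6) = 0.083333; P(data | r = 5) = (5/10)(4/9)(5/8)(3/7)(2/6) = 0.019841; P(data | r = 6) = (4/10)(3/9)(6/8)(2/7)(1/6) = 0.0047619; P(data | r = 7) = (3/10)(2/9)(7/8)(1/7)(0/6) = 0; P(data | r = 9) = (1/10)(0/9) = 0.
The prior-weighted likelihoods are 1/6 · 0.1 = 0.016667, 1/6 · 0.083333 = 0.013889, 1/6 · 0.019841 = 0.0033069, 1/6 · 0.0047619 = 0.00079365, 1/6 · 0 = 0, 1/6 · 0 = 0; these sum to 0.034656.
Normalising, the posterior is P(r = 1 | data) = 0.48092, P(r = 3 | data) = 0.40076, P(r = 5 | data) = 0.09542, P(r = 6 | data) = 0.022901, P(r = 7 | data) = 0, P(r = 9 | data) = 0.
The predictive probability is P(red next | data) = (1)(0.48092) + (3/5)(0.40076) + (1/5)(0.09542) + (0)(0.022901) = 0.74046.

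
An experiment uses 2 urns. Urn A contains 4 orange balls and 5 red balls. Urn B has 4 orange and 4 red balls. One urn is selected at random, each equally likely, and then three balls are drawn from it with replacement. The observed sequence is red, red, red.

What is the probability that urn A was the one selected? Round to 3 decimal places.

Compute the likelihood of the observed sequence for each case: P(data | urn A) = (5/9)(5/9)(5/9) = 0.17147; P(data | urn B) = (4/8)(4/8)(4/8) = 0.125.
Multiplying each by its prior: 1/2 · 0.17147 = 0.085734, 1/2 · 0.125 = 0.0625; summing to 0.14823.
Hence P(urn A | data) = (0.085734) / (0.14823) = 0.57837.

0.578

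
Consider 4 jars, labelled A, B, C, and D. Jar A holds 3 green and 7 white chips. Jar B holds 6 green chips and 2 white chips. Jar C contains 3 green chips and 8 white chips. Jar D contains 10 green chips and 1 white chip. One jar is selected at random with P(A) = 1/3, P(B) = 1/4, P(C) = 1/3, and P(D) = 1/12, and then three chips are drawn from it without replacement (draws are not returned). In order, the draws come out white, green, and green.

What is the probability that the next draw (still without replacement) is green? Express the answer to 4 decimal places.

The likelihood of the observed sequence under each hypothesis: P(data | jar A) = (7/10)(3/9)(2/8) = 0.058333; P(data | jar B) = (2/8)(6/7)(5/6) = 0.17857; P(data | jar C) = (8/11)(3/10)(2/9) = 0.048485; P(data | jar D) = (1/11)(10/10)(9/9) = 0.090909.
Weighting by the prior gives 1/3 · 0.058333 = 0.019444, 1/4 · 0.17857 = 0.044643, 1/3 · 0.048485 = 0.016162, 1/12 · 0.090909 = 0.0075758; with total 0.087825.
Normalising, the posterior is P(jar A | data) = 0.2214, P(jar B | data) = 0.50832, P(jar C | data) = 0.18402, P(jar D | data) = 0.08626.
So P(green next | data) = Σ P(green next | H) P(H | data) = (1/7)(0.2214) + (4/5)(0.50832) + (1/8)(0.18402) + (1)(0.08626) = 0.54755.

0.5475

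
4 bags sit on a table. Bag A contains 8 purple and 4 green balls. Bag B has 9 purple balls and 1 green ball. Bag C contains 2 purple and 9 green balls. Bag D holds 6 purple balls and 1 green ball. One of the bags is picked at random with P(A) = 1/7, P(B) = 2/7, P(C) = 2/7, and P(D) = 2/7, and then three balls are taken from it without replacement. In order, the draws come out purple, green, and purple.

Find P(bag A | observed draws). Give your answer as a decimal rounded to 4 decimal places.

Compute the likelihood of the observed sequence for each case: P(data | bag A) = (8/12)(4/11)(7/10) = 0.1697; P(data | bag B) = (9/10)(1/9)(8/8) = 0.1; P(data | bag C) = (2/11)(9/10)(1/9) = 0.018182; P(data | bag D) = (6/7)(1/6)(5/5) = 0.14286.
Multiplying each by its prior: 1/7 · 0.1697 = 0.024242, 2/7 · 0.1 = 0.028571, 2/7 · 0.018182 = 0.0051948, 2/7 · 0.14286 = 0.040816; with total 0.098825.
By Bayes' rule, P(bag A | data) = (0.024242) / (0.098825) = 0.24531.

0.2453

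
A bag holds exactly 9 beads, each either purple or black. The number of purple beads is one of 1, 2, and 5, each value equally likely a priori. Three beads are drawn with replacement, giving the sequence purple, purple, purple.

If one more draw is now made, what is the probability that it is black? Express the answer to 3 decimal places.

0.468

Compute the likelihood of the observed sequence for each case: P(data | r = 1) = (1/9)(1/9)(1/9) = 0.0013717; P(data | r = 2) = (2/9)(2/9)(2/9) = 0.010974; P(data | r = 5) = (5/9)(5/9)(5/9) = 0.17147.
Weighting by the prior gives 1/3 · 0.0013717 = 0.00045725, 1/3 · 0.010974 = 0.003658, 1/3 · 0.17147 = 0.057156; with total 0.061271.
The posterior is then P(r = 1 | data) = 0.0074627, P(r = 2 | data) = 0.059701, P(r = 5 | data) = 0.93284.
So P(black next | data) = Σ P(black next | H) P(H | data) = (8/9)(0.0074627) + (7/9)(0.059701) + (4/9)(0.93284) = 0.46766.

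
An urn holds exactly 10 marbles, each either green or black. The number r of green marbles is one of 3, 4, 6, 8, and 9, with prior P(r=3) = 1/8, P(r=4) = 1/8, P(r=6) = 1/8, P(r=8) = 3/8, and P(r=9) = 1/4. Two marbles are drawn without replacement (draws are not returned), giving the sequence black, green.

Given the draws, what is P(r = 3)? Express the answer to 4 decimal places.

0.1556

Under each hypothesis, the probability of the observed sequence is: P(data | r = 3) = (7/10)(3/9) = 7/30; P(data | r = 4) = (6/10)(4/9) = 4/15; P(data | r = 6) = (4/10)(6/9) = 4/15; P(data | r = 8) = (2/10)(8/9) = 8/45; P(data | r = 9) = (1/10)(9/9) = 1/10.
Weighting by the prior gives 1/8 · 7/30 = 7/240, 1/8 · 4/15 = 1/30, 1/8 · 4/15 = 1/30, 3/8 · 8/45 = 1/15, 1/4 · 1/10 = 1/40; with total 3/16.
By Bayes' rule, P(r = 3 | data) = (7/240) / (3/16) = 7/45.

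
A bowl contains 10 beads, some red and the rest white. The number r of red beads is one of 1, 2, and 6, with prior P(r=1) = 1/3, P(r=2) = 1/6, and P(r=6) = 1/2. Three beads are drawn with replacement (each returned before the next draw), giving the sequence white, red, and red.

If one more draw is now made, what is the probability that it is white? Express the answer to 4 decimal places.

0.4452

Compute the likelihood of the observed sequence for each case: P(data | r = 1) = (9/10)(1/10)(1/10) = 0.009; P(data | r = 2) = (8/10)(2/10)(2/10) = 0.032; P(data | r = 6) = (4/10)(6/10)(6/10) = 0.144.
The prior-weighted likelihoods are 1/3 · 0.009 = 0.003, 1/6 · 0.032 = 0.0053333, 1/2 · 0.144 = 0.072; summing to 0.080333.
Normalising, the posterior is P(r = 1 | data) = 0.037344, P(r = 2 | data) = 0.06639, P(r = 6 | data) = 0.89627.
The predictive probability is P(white next | data) = (9/10)(0.037344) + (4/5)(0.06639) + (2/5)(0.89627) = 0.44523.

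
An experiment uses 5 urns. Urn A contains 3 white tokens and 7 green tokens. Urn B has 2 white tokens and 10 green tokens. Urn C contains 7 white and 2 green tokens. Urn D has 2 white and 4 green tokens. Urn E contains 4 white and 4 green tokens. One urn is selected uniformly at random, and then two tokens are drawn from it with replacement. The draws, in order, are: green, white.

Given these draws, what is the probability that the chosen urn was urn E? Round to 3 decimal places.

Compute the likelihood of the observed sequence for each case: P(data | urn A) = (7/10)(3/10) = 0.21; P(data | urn B) = (10/12)(2/12) = 0.13889; P(data | urn C) = (2/9)(7/9) = 0.17284; P(data | urn D) = (4/6)(2/6) = 0.22222; P(data | urn E) = (4/8)(4/8) = 0.25.
Weighting by the prior gives 1/5 · 0.21 = 0.042, 1/5 · 0.13889 = 0.027778, 1/5 · 0.17284 = 0.034568, 1/5 · 0.22222 = 0.044444, 1/5 · 0.25 = 0.05; these sum to 0.19879.
By Bayes' rule, P(urn E | data) = (0.05) / (0.19879) = 0.25152.

0.252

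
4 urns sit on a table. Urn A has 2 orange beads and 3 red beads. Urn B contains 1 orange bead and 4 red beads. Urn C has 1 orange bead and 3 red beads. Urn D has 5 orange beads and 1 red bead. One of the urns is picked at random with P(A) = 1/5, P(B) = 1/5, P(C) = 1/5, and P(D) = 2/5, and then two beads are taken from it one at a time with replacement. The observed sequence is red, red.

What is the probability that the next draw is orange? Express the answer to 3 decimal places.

0.284

Under each hypothesis, the probability of the observed sequence is: P(data | urn A) = (3/5)(3/5) = 9/25; P(data | urn B) = (4/5)(4/5) = 16/25; P(data | urn C) = (3/4)(3/4) = 9/16; P(data | urn D) = (1/6)(1/6) = 1/36.
The prior-weighted likelihoods are 1/5 · 9/25 = 9/125, 1/5 · 16/25 = 16/125, 1/5 · 9/16 = 9/80, 2/5 · 1/36 = 1/90; summing to 233/720.
Dividing through by the total gives posterior P(urn A | data) = 0.22249, P(urn B | data) = 0.39554, P(urn C | data) = 0.34764, P(urn D | data) = 0.034335.
The predictive probability is P(orange next | data) = (2/5)(0.22249) + (1/5)(0.39554) + (1/4)(0.34764) + (5/6)(0.034335) = 0.28363.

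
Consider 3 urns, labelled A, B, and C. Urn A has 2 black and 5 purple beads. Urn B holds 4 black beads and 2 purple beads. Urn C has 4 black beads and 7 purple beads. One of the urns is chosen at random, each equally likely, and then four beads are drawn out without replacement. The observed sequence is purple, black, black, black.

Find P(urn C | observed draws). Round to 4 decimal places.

0.1373

Compute the likelihood of the observed sequence for each case: P(data | urn A) = (5/7)(2/6)(1/5)(0/4) = 0; P(data | urn B) = (2/6)(4/5)(3/4)(2/3) = 2/15; P(data | urn C) = (7/11)(4/10)(3/9)(2/8) = 7/330.
Weighting by the prior gives 1/3 · 0 = 0, 1/3 · 2/15 = 2/45, 1/3 · 7/330 = 7/990; with total 17/330.
So P(urn C | data) = (7/990) / (17/330) = 7/51.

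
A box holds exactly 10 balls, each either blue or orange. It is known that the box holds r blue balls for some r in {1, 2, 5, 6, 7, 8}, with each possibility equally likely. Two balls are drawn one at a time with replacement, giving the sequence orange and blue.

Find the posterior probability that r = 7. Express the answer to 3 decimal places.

For each hypothesis, P(data | H) works out to: P(data | r = 1) = (9/10)(1/10) = 9/100; P(data | r = 2) = (8/10)(2/10) = 4/25; P(data | r = 5) = (5/10)(5/10) = 1/4; P(data | r = 6) = (4/10)(6/10) = 6/25; P(data | r = 7) = (3/10)(7/10) = 21/100; P(data | r = 8) = (2/10)(8/10) = 4/25.
Multiplying each by its prior: 1/6 · 9/100 = 3/200, 1/6 · 4/25 = 2/75, 1/6 · 1/4 = 1/24, 1/6 · 6/25 = 1/25, 1/6 · 21/100 = 7/200, 1/6 · 4/25 = 2/75; summing to 37/200.
So P(r = 7 | data) = (7/200) / (37/200) = 7/37.

0.189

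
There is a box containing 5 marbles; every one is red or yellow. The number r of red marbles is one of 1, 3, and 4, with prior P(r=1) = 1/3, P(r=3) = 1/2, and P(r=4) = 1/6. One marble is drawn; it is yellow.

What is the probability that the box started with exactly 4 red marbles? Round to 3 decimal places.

Under each hypothesis, the probability of this draw is: P(data | r = 1) = (4/5) = 4/5; P(data | r = 3) = (2/5) = 2/5; P(data | r = 4) = (1/5) = 1/5.
Multiplying each by its prior: 1/3 · 4/5 = 4/15, 1/2 · 2/5 = 1/5, 1/6 · 1/5 = 1/30; with total 1/2.
So P(r = 4 | data) = (1/30) / (1/2) = 1/15.

0.067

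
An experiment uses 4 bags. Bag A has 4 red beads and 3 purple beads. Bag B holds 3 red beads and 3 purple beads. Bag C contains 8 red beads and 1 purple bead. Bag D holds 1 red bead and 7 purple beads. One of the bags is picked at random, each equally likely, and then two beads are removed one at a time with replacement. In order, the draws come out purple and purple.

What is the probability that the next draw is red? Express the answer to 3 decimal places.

0.278

The likelihood of the observed sequence under each hypothesis: P(data | bag A) = (3/7)(3/7) = 0.18367; P(data | bag B) = (3/6)(3/6) = 0.25; P(data | bag C) = (1/9)(1/9) = 0.012346; P(data | bag D) = (7/8)(7/8) = 0.76562.
Weighting by the prior gives 1/4 · 0.18367 = 0.045918, 1/4 · 0.25 = 0.0625, 1/4 · 0.012346 = 0.0030864, 1/4 · 0.76562 = 0.19141; with total 0.30291.
Normalising, the posterior is P(bag A | data) = 0.15159, P(bag B | data) = 0.20633, P(bag C | data) = 0.010189, P(bag D | data) = 0.63189.
Averaging over the posterior, P(red next | data) = (4/7)(0.15159) + (1/2)(0.20633) + (8/9)(0.010189) + (1/8)(0.63189) = 0.27783.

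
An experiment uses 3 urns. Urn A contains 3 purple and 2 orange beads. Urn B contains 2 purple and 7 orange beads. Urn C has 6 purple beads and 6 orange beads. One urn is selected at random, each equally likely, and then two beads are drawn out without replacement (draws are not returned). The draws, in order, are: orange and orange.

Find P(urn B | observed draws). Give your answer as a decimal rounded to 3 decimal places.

0.641

Under each hypothesis, the probability of the observed sequence is: P(data | urn A) = (2/5)(1/4) = 0.1; P(data | urn B) = (7/9)(6/8) = 0.58333; P(data | urn C) = (6/12)(5/11) = 0.22727.
The prior-weighted likelihoods are 1/3 · 0.1 = 0.033333, 1/3 · 0.58333 = 0.19444, 1/3 · 0.22727 = 0.075758; summing to 0.30354.
By Bayes' rule, P(urn B | data) = (0.19444) / (0.30354) = 0.6406.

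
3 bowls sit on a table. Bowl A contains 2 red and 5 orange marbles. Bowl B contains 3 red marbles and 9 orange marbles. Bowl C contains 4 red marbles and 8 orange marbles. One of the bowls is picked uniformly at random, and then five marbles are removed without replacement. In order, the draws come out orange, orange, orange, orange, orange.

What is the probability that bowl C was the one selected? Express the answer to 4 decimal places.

0.2549

Under each hypothesis, the probability of the observed sequence is: P(data | bowl A) = (5/7)(4/6)(3/5)(2/4)(1/3) = 0.047619; P(data | bowl B) = (9/12)(8/11)(7/10)(6/9)(5/8) = 0.15909; P(data | bowl C) = (8/12)(7/11)(6/10)(5/9)(4/8) = 0.070707.
Weighting by the prior gives 1/3 · 0.047619 = 0.015873, 1/3 · 0.15909 = 0.05303, 1/3 · 0.070707 = 0.023569; summing to 0.092472.
By Bayes' rule, P(bowl C | data) = (0.023569) / (0.092472) = 0.25488.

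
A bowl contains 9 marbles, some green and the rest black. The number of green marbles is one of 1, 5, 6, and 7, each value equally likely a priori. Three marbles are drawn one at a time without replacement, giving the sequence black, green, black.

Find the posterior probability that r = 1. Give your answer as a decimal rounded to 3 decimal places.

The likelihood of the observed sequence under each hypothesis: P(data | r = 1) = (8/9)(1/8)(7/7) = 0.11111; P(data | r = 5) = (4/9)(5/8)(3/7) = 0.11905; P(data | r = 6) = (3/9)(6/8)(2/7) = 0.071429; P(data | r = 7) = (2/9)(7/8)(1/7) = 0.027778.
The prior-weighted likelihoods are 1/4 · 0.11111 = 0.027778, 1/4 · 0.11905 = 0.029762, 1/4 · 0.071429 = 0.017857, 1/4 · 0.027778 = 0.0069444; with total 0.082341.
So P(r = 1 | data) = (0.027778) / (0.082341) = 0.33735.

0.337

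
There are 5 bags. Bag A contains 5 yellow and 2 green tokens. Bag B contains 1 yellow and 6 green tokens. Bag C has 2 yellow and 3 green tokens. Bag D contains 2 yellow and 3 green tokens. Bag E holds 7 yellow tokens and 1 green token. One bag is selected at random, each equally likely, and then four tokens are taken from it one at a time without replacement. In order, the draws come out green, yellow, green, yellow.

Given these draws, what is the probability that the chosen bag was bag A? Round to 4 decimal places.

For each hypothesis, P(data | H) works out to: P(data | bag A) = (2/7)(5/6)(1/5)(4/4) = 1/21; P(data | bag B) = (6/7)(1/6)(5/5)(0/4) = 0; P(data | bag C) = (3/5)(2/4)(2/3)(1/2) = 1/10; P(data | bag D) = (3/5)(2/4)(2/3)(1/2) = 1/10; P(data | bag E) = (1/8)(7/7)(0/6) = 0.
The prior-weighted likelihoods are 1/5 · 1/21 = 1/105, 1/5 · 0 = 0, 1/5 · 1/10 = 1/50, 1/5 · 1/10 = 1/50, 1/5 · 0 = 0; these sum to 26/525.
Hence P(bag A | data) = (1/105) / (26/525) = 5/26.

0.1923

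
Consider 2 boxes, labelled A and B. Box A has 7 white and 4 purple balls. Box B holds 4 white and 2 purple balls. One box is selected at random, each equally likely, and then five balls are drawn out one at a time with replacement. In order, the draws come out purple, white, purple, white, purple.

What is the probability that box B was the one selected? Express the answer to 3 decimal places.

0.458

Compute the likelihood of the observed sequence for each case: P(data | box A) = (4/11)(7/11)(4/11)(7/11)(4/11) = 0.019472; P(data | box B) = (2/6)(4/6)(2/6)(4/6)(2/6) = 0.016461.
Weighting by the prior gives 1/2 · 0.019472 = 0.009736, 1/2 · 0.016461 = 0.0082305; with total 0.017966.
Hence P(box B | data) = (0.0082305) / (0.017966) = 0.4581.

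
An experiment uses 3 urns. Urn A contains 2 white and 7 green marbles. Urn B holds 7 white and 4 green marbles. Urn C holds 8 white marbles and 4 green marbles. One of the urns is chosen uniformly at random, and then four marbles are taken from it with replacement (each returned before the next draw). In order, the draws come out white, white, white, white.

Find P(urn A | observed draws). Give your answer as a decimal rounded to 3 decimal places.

The likelihood of the observed sequence under each hypothesis: P(data | urn A) = (2/9)(2/9)(2/9)(2/9) = 0.0024387; P(data | urn B) = (7/11)(7/11)(7/11)(7/11) = 0.16399; P(data | urn C) = (8/12)(8/12)(8/12)(8/12) = 0.19753.
The prior-weighted likelihoods are 1/3 · 0.0024387 = 0.00081288, 1/3 · 0.16399 = 0.054664, 1/3 · 0.19753 = 0.065844; summing to 0.12132.
So P(urn A | data) = (0.00081288) / (0.12132) = 0.0067003.

0.007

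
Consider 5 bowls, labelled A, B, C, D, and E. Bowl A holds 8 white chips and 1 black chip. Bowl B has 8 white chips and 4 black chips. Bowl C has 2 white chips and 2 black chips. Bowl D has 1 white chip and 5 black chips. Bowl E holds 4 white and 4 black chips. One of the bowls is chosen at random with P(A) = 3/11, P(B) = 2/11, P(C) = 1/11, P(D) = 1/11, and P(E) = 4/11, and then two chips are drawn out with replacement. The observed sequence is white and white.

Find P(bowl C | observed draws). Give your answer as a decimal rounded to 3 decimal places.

Compute the likelihood of the observed sequence for each case: P(data | bowl A) = (8/9)(8/9) = 64/81; P(data | bowl B) = (8/12)(8/12) = 4/9; P(data | bowl C) = (2/4)(2/4) = 1/4; P(data | bowl D) = (1/6)(1/6) = 1/36; P(data | bowl E) = (4/8)(4/8) = 1/4.
The prior-weighted likelihoods are 3/11 · 64/81 = 64/297, 2/11 · 4/9 = 8/99, 1/11 · 1/4 = 1/44, 1/11 · 1/36 = 1/396, 4/11 · 1/4 = 1/11; these sum to 245/594.
By Bayes' rule, P(bowl C | data) = (1/44) / (245/594) = 27/490.

0.055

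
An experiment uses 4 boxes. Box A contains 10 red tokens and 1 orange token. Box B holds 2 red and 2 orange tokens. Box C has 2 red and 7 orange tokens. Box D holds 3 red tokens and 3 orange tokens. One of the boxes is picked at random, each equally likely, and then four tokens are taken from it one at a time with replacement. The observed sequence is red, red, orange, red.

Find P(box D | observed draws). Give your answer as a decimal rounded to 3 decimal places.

Under each hypothesis, the probability of the observed sequence is: P(data | box A) = (10/11)(10/11)(1/11)(10/11) = 0.068301; P(data | box B) = (2/4)(2/4)(2/4)(2/4) = 0.0625; P(data | box C) = (2/9)(2/9)(7/9)(2/9) = 0.0085353; P(data | box D) = (3/6)(3/6)(3/6)(3/6) = 0.0625.
The prior-weighted likelihoods are 1/4 · 0.068301 = 0.017075, 1/4 · 0.0625 = 0.015625, 1/4 · 0.0085353 = 0.0021338, 1/4 · 0.0625 = 0.015625; with total 0.050459.
By Bayes' rule, P(box D | data) = (0.015625) / (0.050459) = 0.30966.

0.310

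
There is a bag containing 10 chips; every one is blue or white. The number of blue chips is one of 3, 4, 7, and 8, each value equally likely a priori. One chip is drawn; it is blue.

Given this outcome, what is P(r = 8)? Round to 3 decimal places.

Under each hypothesis, the probability of this draw is: P(data | r = 3) = (3/10) = 3/10; P(data | r = 4) = (4/10) = 2/5; P(data | r = 7) = (7/10) = 7/10; P(data | r = 8) = (8/10) = 4/5.
Weighting by the prior gives 1/4 · 3/10 = 3/40, 1/4 · 2/5 = 1/10, 1/4 · 7/10 = 7/40, 1/4 · 4/5 = 1/5; summing to 11/20.
So P(r = 8 | data) = (1/5) / (11/20) = 4/11.

0.364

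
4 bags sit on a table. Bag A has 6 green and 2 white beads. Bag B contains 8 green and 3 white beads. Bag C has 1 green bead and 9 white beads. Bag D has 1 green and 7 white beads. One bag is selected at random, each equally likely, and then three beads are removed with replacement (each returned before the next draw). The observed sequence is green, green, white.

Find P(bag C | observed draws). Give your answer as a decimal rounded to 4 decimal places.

0.0293

For each hypothesis, P(data | H) works out to: P(data | bag A) = (6/8)(6/8)(2/8) = 0.14062; P(data | bag B) = (8/11)(8/11)(3/11) = 0.14425; P(data | bag C) = (1/10)(1/10)(9/10) = 0.009; P(data | bag D) = (1/8)(1/8)(7/8) = 0.013672.
The prior-weighted likelihoods are 1/4 · 0.14062 = 0.035156, 1/4 · 0.14425 = 0.036063, 1/4 · 0.009 = 0.00225, 1/4 · 0.013672 = 0.003418; summing to 0.076887.
So P(bag C | data) = (0.00225) / (0.076887) = 0.029264.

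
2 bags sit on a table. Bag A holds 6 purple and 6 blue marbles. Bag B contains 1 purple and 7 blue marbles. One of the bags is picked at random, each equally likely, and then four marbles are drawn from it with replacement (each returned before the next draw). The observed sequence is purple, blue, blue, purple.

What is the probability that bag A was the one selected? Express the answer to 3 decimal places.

For each hypothesis, P(data | H) works out to: P(data | bag A) = (6/12)(6/12)(6/12)(6/12) = 0.0625; P(data | bag B) = (1/8)(7/8)(7/8)(1/8) = 0.011963.
Multiplying each by its prior: 1/2 · 0.0625 = 0.03125, 1/2 · 0.011963 = 0.0059814; these sum to 0.037231.
By Bayes' rule, P(bag A | data) = (0.03125) / (0.037231) = 0.83934.

0.839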